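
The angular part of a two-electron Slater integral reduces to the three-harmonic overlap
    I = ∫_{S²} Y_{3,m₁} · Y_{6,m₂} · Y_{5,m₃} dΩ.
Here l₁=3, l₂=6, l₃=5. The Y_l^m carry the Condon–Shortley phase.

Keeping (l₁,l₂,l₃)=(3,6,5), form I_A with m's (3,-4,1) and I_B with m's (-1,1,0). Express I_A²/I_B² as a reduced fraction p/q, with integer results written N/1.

Shared (l₁,l₂,l₃)=(3,6,5): N and (l;000)² cancel in I_A²/I_B².
A: Δ = 4!·2!·8!/15! = 1/675675; Racah Σ t=0..0: t=0:+1/69120 = 1/69120; ⇒ 3j(3 6 5; 3 -4 1)² = 4/143, sgn +1
B: Δ = 4!·2!·8!/15! = 1/675675; Racah Σ t=2..4: t=2:+1/5760 t=3:−1/3456 t=4:+1/34560 = -1/11520; ⇒ 3j(3 6 5; -1 1 0)² = 2/429, sgn +1
I_A²/I_B² = (4/143)/(2/429) = 6/1

6/1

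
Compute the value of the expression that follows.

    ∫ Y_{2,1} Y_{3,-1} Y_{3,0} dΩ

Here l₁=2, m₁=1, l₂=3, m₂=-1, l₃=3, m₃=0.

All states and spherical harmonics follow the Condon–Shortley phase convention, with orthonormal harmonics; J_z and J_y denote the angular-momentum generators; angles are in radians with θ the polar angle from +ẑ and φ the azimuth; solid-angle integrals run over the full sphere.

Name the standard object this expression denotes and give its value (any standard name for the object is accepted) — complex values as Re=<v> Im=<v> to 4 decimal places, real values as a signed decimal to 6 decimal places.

This is a Gaunt coefficient — the integral of a triple product of spherical harmonics over the sphere.
Rules hold: Σm=0, L=8 even, 1≤3≤5.
N = 5·7·7 = 245
Δ = 2!·2!·4!/9! = 1/3780
Racah Σ t=0..2: t=0:+1/24 t=1:−1/4 t=2:+1/24 = -1/6
⇒ 3j(2 3 3; 0 0 0)² = 4/105, sgn +1
Racah Σ t=0..1: t=0:+1/8 t=1:−1/12 = 1/24
⇒ 3j(2 3 3; 1 -1 0)² = 1/210, sgn -1
4πI² = N·(3j₀)²·(3jₘ)² = 2/45
I = -1·√(0.0444444/4π) = -0.05947080

Gaunt coefficient, -0.059471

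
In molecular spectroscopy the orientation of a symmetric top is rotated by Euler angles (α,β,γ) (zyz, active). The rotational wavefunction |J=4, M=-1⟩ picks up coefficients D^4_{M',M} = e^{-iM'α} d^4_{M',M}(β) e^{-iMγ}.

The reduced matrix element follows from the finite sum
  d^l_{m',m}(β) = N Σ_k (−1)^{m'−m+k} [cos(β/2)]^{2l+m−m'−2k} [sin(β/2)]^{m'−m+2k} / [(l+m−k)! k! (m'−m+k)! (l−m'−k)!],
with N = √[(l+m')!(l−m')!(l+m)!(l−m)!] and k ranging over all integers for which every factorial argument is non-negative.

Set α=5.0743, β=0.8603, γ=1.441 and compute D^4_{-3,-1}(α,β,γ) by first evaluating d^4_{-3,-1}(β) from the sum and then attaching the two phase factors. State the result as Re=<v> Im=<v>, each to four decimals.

D^4_{-3,-1}(5.0743,0.8603,1.4410) = e^{-i·-3·5.0743}·d^4_{-3,-1}(0.8603)·e^{-i·-1·1.4410}. Compute d first:
Half-angle: c=0.908903, s=0.417007. N=√(1·5040·6·120)=1904.940944
Admissible k: 2..3 (factorial args all ≥0)
  k=2: (−1)^0·1904.9409/(240)·0.9089^6·0.4170^2 = +0.778150
  k=3: (−1)^1·1904.9409/(144)·0.9089^4·0.4170^4 = -0.273001
d^4_{-3,-1}(0.8603) = +0.778150 -0.273001 = +0.505149
Phases: e^{-i·(-3)·5.0743}=-0.884645+0.466264i, e^{-i·(-1)·1.4410}=+0.129432+0.991588i ⇒ D=-0.291392-0.412633i

Re=-0.2914 Im=-0.4126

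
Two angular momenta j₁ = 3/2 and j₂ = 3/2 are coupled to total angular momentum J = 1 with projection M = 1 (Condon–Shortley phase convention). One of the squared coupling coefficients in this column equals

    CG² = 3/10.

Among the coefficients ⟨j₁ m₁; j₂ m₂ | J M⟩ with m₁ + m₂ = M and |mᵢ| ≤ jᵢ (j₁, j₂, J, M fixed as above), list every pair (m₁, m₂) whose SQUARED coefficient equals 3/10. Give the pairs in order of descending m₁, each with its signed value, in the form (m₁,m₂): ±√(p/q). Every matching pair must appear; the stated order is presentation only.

(3/2,-1/2): +√(3/10); (-1/2,3/2): +√(3/10)

Admissible pairs with m₁+m₂ = M = 1: (-1/2,3/2), (1/2,1/2), (3/2,-1/2)
  (m₁,m₂)=(3/2,-1/2): CG² = 3/10, CG = +√(3/10)   ← matches the target
  (m₁,m₂)=(1/2,1/2): CG² = 2/5, CG = −√(2/5)
  (m₁,m₂)=(-1/2,3/2): CG² = 3/10, CG = +√(3/10)   ← matches the target
Pairs with CG² = 3/10: (3/2,-1/2): +√(3/10); (-1/2,3/2): +√(3/10)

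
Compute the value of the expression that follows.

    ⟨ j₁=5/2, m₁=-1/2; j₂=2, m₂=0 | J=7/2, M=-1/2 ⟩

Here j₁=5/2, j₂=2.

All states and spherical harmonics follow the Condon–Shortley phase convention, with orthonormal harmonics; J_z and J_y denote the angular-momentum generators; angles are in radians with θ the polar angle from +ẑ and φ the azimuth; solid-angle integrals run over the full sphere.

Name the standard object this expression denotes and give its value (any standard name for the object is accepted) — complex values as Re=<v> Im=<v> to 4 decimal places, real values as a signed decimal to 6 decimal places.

This is a Clebsch–Gordan (vector-coupling) coefficient.
√[8·1!4!3!/9! · 2!3!2!2!3!4!] = √(768/35)
  +(−1)^0/∏(0,1,3,2,1,1)! = 1/12  (running 1/12)
  +(−1)^1/∏(1,0,2,1,2,2)! = -1/8  (running -1/24)
⟨..|..⟩ = √(768/35)·(-1/24) = -0.195180

Clebsch–Gordan coefficient, −√(4/105) ≈ -0.195180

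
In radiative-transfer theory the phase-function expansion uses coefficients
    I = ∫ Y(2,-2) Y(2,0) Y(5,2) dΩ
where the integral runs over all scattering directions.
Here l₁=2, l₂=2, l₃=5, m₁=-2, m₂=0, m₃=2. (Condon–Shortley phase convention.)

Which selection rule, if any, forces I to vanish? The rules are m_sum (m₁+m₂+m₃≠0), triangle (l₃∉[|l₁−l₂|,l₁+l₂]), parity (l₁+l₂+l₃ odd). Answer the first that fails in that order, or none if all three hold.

triangle

azimuthal sum: -2 + 0 + 2 = 0  ✓
l₃ must lie in [0,4]; have l₃=5  ✗
L = 2 + 2 + 5 = 9 (odd)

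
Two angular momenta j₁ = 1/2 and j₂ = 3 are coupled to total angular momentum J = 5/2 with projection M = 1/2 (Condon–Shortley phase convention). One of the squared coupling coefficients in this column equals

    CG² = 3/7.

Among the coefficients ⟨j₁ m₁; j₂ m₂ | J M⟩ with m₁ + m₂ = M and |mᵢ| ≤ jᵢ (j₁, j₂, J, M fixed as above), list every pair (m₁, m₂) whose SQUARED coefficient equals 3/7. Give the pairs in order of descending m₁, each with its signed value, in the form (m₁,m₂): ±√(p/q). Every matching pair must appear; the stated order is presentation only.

Admissible pairs with m₁+m₂ = M = 1/2: (-1/2,1), (1/2,0)
  (m₁,m₂)=(1/2,0): CG² = 3/7, CG = +√(3/7)   ← matches the target
  (m₁,m₂)=(-1/2,1): CG² = 4/7, CG = −√(4/7)
Pairs with CG² = 3/7: (1/2,0): +√(3/7)

(1/2,0): +√(3/7)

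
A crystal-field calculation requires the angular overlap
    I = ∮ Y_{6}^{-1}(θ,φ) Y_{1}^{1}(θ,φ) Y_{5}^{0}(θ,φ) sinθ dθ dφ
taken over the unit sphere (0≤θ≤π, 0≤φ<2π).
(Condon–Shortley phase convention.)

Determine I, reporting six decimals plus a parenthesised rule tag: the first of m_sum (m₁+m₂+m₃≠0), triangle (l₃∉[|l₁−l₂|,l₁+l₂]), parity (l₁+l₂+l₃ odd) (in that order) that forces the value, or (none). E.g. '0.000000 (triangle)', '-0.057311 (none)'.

-0.187239 (none)

Rules hold: Σm=0, L=12 even, 5≤5≤7.
N = 13·3·11 = 429
Δ = 2!·10!·0!/13! = 1/858
Racah Σ t=1..1: t=1:−1/14400 = -1/14400
⇒ 3j(6 1 5; 0 0 0)² = 6/143, sgn +1
Racah Σ t=2..2: t=2:+1/28800 = 1/28800
⇒ 3j(6 1 5; -1 1 0)² = 7/286, sgn -1
4πI² = N·(3j₀)²·(3jₘ)² = 63/143
I = -1·√(0.440559/4π) = -0.18723944
No selection rule forces the value: the integral is nonzero (none).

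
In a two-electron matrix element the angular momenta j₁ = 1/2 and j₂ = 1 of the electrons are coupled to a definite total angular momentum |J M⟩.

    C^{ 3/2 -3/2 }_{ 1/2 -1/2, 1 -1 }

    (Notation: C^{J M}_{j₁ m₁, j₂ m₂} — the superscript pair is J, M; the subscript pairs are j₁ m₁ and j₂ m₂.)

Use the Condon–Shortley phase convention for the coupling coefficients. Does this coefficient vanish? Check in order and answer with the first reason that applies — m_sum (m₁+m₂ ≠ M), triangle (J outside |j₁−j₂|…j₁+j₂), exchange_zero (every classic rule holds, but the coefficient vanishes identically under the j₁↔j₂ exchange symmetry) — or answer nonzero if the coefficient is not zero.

m-sum: m₁+m₂ = -1/2+(-1) = -3/2, M = -3/2  ✓
triangle: |j₁−j₂| = 1/2 ≤ J = 3/2 ≤ j₁+j₂ = 3/2  ✓
exchange: j₁≠j₂ or m₁≠m₂ — the exchange symmetry imposes no constraint here
value check: CG = +1 = +1.000000 ≠ 0

nonzero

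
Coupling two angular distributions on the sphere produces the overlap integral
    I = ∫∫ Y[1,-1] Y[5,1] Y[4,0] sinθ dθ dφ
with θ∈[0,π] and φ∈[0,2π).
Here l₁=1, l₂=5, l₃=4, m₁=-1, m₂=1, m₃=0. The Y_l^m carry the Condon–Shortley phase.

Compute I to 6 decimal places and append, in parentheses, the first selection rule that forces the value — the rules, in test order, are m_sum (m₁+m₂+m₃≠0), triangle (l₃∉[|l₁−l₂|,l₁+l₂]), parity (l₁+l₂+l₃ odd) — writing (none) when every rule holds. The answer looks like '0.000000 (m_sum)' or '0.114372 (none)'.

-0.190188 (none)

Checks pass: Σm=0; 10 even; l₃=4∈[4,6].
(2·1+1)(2·5+1)(2·4+1) = 297
Δ: 2! 0! 8! / 11! → 1/495
sum: t=1:−1/576 = -1/576
3j²(1 5 4; 0 0 0) = Δ·Π!·Σ² = 5/99  (sign -1)
sum: t=2:+1/1152 = 1/1152
3j²(1 5 4; -1 1 0) = Δ·Π!·Σ² = 1/33  (sign +1)
combine: 4πI² = 297·5/99·1/33 = 5/11
take √, sign -1: I = -0.19018827
No selection rule forces the value: the integral is nonzero (none).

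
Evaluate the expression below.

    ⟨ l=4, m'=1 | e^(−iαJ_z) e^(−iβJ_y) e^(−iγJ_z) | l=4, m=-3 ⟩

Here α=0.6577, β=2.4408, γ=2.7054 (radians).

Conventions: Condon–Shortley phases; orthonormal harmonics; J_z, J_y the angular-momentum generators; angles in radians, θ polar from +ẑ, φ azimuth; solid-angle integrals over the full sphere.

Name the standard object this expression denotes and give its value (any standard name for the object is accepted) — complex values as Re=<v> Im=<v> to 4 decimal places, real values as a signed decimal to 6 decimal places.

This is a Wigner D-matrix element — the rotation-matrix element ⟨l m'| R(α,β,γ) |l m⟩ in the angular-momentum basis.
D^4_{1,-3}(0.6577,2.4408,2.7054) = e^{-i·1·0.6577}·d^4_{1,-3}(2.4408)·e^{-i·-3·2.7054}. Compute d first:
With c≡cos(β/2)=0.343270 and s≡sin(β/2)=0.939237, N=[120·6·1·5040]^{1/2}=1904.940944
The bounds max(0,m−m')=0 and min(l+m,l−m')=1 give 2 terms
  k=0: (−1)^4·1904.9409/(144)·0.3433^4·0.9392^4 = +0.142943
  k=1: (−1)^5·1904.9409/(240)·0.3433^2·0.9392^6 = -0.642085
d^4_{1,-3}(2.4408) = +0.142943 -0.642085 = -0.499142
D = (+0.791400-0.611298i)·(-0.499142)·(-0.259224+0.965817i) = -0.192296-0.460614i

Wigner D-matrix element, Re=-0.1923 Im=-0.4606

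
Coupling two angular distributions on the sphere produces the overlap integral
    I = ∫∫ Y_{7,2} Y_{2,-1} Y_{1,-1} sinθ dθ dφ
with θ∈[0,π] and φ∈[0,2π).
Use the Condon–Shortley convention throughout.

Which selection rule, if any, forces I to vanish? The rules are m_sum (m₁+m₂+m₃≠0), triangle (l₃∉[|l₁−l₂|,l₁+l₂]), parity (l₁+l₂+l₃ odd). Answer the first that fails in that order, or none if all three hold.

m₁+m₂+m₃ = 2 − 1 − 1 = 0  ✓
triangle: need |l₁−l₂| ≤ l₃ ≤ l₁+l₂ = [5,9]; l₃=1 is outside  ✗
parity: l₁+l₂+l₃ = 10 is even

triangle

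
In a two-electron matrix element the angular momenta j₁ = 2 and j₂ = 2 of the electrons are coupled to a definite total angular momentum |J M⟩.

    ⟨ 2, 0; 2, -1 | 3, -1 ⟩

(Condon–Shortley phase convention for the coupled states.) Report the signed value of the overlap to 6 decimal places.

j₁+j₂−J=1  J+j₁−j₂=3  J−j₁+j₂=3  j₁+j₂+J+1=8
(j₁±m₁, j₂±m₂, J±M) = (2,2,1,3,2,4)
P² = 36/5
sum k=0..1:
  [0] +1/4 = 1/4
  [1] −1/12 = -1/12
S = 1/6
C² = P²·S² = 1/5 ; C = +0.447214

+0.447214  (= +√(1/5))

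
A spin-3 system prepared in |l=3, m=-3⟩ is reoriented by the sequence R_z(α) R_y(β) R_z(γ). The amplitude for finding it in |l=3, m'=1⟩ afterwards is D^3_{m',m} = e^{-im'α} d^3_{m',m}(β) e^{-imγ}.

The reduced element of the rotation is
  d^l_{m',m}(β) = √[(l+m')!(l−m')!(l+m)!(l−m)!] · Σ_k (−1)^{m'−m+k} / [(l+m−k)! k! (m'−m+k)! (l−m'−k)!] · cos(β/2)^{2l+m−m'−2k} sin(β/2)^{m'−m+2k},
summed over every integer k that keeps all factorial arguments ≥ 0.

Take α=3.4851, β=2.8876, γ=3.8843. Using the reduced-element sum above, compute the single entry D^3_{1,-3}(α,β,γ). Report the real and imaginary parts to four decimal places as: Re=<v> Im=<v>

Re=-0.0186 Im=0.0572

D^3_{1,-3}(3.4851,2.8876,3.8843) = e^{-i·1·3.4851}·d^3_{1,-3}(2.8876)·e^{-i·-3·3.8843}. Compute d first:
With c≡cos(β/2)=0.126655 and s≡sin(β/2)=0.991947, N=[24·2·1·720]^{1/2}=185.903201
k: max(0,(-3)−(1))=0 … min(3+(-3),3−(1))=0
  k=0: (−1)^4·185.9032/(48)·0.1267^2·0.9919^4 = +0.060151
d^3_{1,-3}(2.8876) = +0.060151
Attach z-rotation phases: D = e^{-i(1)(3.4851)}·(+0.060151)·e^{-i(-3)(3.8843)} = -0.018568+0.057214i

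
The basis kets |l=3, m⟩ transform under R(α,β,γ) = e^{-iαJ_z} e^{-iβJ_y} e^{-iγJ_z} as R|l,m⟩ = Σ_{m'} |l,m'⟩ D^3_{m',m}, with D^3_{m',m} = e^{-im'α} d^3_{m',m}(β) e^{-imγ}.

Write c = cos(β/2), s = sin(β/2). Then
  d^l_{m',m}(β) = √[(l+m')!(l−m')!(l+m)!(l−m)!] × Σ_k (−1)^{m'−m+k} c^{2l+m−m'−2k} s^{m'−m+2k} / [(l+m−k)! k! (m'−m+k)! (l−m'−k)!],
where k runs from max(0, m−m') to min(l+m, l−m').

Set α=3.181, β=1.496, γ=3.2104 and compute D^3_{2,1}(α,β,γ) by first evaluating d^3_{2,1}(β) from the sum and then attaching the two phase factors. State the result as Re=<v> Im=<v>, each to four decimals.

Re=-0.3251 Im=0.0483

Split into d^3_{2,1}(β=1.4960) × two z-phases.
Half-angle: c=0.733051, s=0.680174. N=√(120·1·24·2)=75.894664
k∈{0,1} keeps every argument non-negative
  k=0: (−1)^1·75.8947/(24)·0.7331^5·0.6802^1 = -0.455292
  k=1: (−1)^2·75.8947/(12)·0.7331^3·0.6802^3 = +0.783957
d^3_{2,1}(1.4960) = -0.455292 +0.783957 = +0.328665
Phases: e^{-i·(2)·3.1810}=+0.996896-0.078733i, e^{-i·(1)·3.2104}=-0.997634+0.068753i ⇒ D=-0.325090+0.048342i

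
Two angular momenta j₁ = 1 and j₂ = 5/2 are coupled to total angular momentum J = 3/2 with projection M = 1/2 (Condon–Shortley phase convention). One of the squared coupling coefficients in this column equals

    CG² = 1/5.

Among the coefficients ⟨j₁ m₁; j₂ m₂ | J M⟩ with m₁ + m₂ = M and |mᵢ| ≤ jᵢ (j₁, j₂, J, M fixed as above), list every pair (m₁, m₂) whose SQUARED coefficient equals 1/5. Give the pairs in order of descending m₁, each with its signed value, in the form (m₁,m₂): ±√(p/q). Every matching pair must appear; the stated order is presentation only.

Admissible pairs with m₁+m₂ = M = 1/2: (-1,3/2), (0,1/2), (1,-1/2)
  (m₁,m₂)=(1,-1/2): CG² = 1/5, CG = +√(1/5)   ← matches the target
  (m₁,m₂)=(0,1/2): CG² = 2/5, CG = −√(2/5)
  (m₁,m₂)=(-1,3/2): CG² = 2/5, CG = +√(2/5)
Pairs with CG² = 1/5: (1,-1/2): +√(1/5)

(1,-1/2): +√(1/5)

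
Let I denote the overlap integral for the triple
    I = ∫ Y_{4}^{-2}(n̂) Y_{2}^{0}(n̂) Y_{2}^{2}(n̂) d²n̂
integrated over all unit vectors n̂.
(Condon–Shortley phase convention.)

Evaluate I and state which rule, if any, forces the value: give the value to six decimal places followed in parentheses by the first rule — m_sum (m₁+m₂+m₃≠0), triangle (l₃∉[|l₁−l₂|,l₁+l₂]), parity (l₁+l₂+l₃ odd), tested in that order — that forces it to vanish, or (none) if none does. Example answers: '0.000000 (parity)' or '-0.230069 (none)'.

0.156078 (none)

Checks pass: Σm=0; 8 even; l₃=2∈[2,6].
(2·4+1)(2·2+1)(2·2+1) = 225
Δ: 4! 4! 0! / 9! → 1/630
sum: t=2:+1/16 = 1/16
3j²(4 2 2; 0 0 0) = Δ·Π!·Σ² = 2/35  (sign +1)
sum: t=2:+1/96 = 1/96
3j²(4 2 2; -2 0 2) = Δ·Π!·Σ² = 1/42  (sign +1)
combine: 4πI² = 225·2/35·1/42 = 15/49
take √, sign +1: I = 0.15607835
No selection rule forces the value: the integral is nonzero (none).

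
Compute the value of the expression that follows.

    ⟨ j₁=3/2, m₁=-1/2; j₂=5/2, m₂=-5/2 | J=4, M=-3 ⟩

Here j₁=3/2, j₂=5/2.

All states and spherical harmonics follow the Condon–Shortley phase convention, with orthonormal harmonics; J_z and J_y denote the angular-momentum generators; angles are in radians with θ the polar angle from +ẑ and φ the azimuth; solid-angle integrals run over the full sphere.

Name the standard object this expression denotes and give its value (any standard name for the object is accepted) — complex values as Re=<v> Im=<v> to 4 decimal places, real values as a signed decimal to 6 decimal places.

This is a Clebsch–Gordan (vector-coupling) coefficient.
√[9·0!3!5!/9! · 1!2!0!5!1!7!] = √(21600)
  +(−1)^0/∏(0,0,2,0,1,5)! = 1/240  (running 1/240)
⟨..|..⟩ = √(21600)·(1/240) = +0.612372

Clebsch–Gordan coefficient, +√(3/8) ≈ +0.612372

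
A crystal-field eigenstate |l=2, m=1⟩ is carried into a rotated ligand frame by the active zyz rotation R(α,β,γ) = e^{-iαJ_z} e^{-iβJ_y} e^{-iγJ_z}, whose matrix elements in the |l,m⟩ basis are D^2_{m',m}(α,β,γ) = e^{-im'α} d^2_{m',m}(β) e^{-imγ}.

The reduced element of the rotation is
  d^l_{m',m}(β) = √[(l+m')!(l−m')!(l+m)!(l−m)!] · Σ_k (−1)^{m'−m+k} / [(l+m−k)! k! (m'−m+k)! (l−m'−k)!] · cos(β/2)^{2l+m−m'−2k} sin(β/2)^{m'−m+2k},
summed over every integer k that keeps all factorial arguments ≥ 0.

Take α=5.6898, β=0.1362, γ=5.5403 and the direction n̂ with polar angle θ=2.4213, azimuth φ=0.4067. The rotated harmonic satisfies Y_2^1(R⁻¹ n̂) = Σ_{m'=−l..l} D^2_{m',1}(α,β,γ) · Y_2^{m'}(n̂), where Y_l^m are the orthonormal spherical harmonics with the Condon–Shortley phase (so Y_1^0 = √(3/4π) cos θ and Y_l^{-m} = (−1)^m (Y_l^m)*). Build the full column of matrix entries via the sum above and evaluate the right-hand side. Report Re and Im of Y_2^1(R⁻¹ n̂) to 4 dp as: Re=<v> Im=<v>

Re=-0.0217 Im=0.3855

Need the full column D^2_{m',1} for m'=−2..2 at α=5.6898, β=0.1362, γ=5.5403.
cos(β/2)=0.997682, sin(β/2)=0.068047
d^2_{-2,1}: single k=3 term ⇒ +0.000629;  D = +0.000568-0.000270i
d^2_{-1,1}: k∈[2..3] ⇒ +0.013827 -0.000021 = +0.013806;  D = +0.013652+0.002056i
d^2_{0,1}: k∈[1..2] ⇒ +0.165525 -0.000770 = +0.164755;  D = +0.121345+0.111443i
d^2_{1,1}: k∈[0..1] ⇒ +0.990761 -0.013827 = +0.976934;  D = +0.227021+0.950190i
d^2_{2,1}: single k=0 term ⇒ -0.135151;  D = +0.047466-0.126541i
Y_2^{m'}(θ=2.4213,φ=0.4067) and Σ D·Y over m':
  (+0.0006-0.0003i)·(+0.1155-0.1221i)  (+0.0137+0.0021i)·(-0.3518+0.1515i)  (+0.1213+0.1114i)·(+0.2191+0.0000i)  (+0.2270+0.9502i)·(+0.3518+0.1515i)  (+0.0475-0.1265i)·(+0.1155+0.1221i)
Y_2^1(R⁻¹ n̂) = -0.021663+0.385487i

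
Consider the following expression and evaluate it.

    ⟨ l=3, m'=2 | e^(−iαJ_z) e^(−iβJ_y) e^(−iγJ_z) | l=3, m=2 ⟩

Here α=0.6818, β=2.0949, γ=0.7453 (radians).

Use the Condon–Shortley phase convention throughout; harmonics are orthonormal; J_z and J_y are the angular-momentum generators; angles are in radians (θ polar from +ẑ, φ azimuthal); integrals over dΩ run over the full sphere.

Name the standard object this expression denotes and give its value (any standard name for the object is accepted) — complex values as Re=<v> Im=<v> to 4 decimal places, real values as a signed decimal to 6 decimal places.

This is a Wigner D-matrix element — the rotation-matrix element ⟨l m'| R(α,β,γ) |l m⟩ in the angular-momentum basis.
D^3_{2,2}(0.6818,2.0949,0.7453) = e^{-i·2·0.6818}·d^3_{2,2}(2.0949)·e^{-i·2·0.7453}. Compute d first:
Half-angle: c=0.499781, s=0.866152. N=√(120·1·120·1)=120.000000
k: max(0,(2)−(2))=0 … min(3+(2),3−(2))=1
  k=0: (−1)^0·120.0000/(120)·0.4998^6·0.8662^0 = +0.015584
  k=1: (−1)^1·120.0000/(24)·0.4998^4·0.8662^2 = -0.234034
d^3_{2,2}(2.0949) = +0.015584 -0.234034 = -0.218449
Attach z-rotation phases: D = e^{-i(2)(0.6818)}·(-0.218449)·e^{-i(2)(0.7453)} = +0.209490+0.061920i

Wigner D-matrix element, Re=0.2095 Im=0.0619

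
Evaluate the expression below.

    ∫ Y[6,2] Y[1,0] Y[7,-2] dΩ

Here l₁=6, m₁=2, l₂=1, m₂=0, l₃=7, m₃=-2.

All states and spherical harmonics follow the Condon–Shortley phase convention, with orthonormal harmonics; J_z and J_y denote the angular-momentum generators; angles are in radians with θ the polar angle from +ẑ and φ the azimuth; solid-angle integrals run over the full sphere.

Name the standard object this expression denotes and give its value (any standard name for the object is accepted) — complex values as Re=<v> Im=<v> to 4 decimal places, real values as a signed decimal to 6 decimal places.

This is a Gaunt coefficient — the integral of a triple product of spherical harmonics over the sphere.
Rules hold: Σm=0, L=14 even, 5≤7≤7.
N = 13·3·15 = 585
Δ = 0!·12!·2!/15! = 1/1365
Racah Σ t=0..0: t=0:+1/518400 = 1/518400
⇒ 3j(6 1 7; 0 0 0)² = 7/195, sgn -1
Racah Σ t=0..0: t=0:+1/967680 = 1/967680
⇒ 3j(6 1 7; 2 0 -2)² = 3/91, sgn -1
4πI² = N·(3j₀)²·(3jₘ)² = 9/13
I = +1·√(0.692308/4π) = 0.23471705

Gaunt coefficient, +0.234717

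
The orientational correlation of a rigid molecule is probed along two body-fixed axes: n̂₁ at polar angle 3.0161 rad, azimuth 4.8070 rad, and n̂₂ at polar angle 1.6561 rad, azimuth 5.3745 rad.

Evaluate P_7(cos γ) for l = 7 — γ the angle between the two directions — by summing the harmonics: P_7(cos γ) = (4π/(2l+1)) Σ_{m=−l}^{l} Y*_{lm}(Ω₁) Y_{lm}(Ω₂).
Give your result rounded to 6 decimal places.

Addition theorem: P_7(cos γ) = (4π/15) Σ_m Y*_{lm}(Ω₁) Y_{lm}(Ω₂), m = −7…7:
  term(m=-7) = (-0.000000, 0.000000)   from Y*(Ω₁)=(-0.000000, 0.000000), Y(Ω₂)=(0.485983, 0.037794)
  term(m=-6) = (-0.000001, 0.000000)   from Y*(Ω₁)=(0.000006, 0.000004), Y(Ω₂)=(-0.105131, 0.115202)
  term(m=-5) = (0.000041, 0.000013)   from Y*(Ω₁)=(0.000061, -0.000118), Y(Ω₂)=(0.054871, 0.321658)
  term(m=-4) = (0.000202, 0.000240)   from Y*(Ω₁)=(-0.001627, -0.000647), Y(Ω₂)=(-0.157712, -0.084761)
  term(m=-3) = (-0.000604, -0.004557)   from Y*(Ω₁)=(-0.004653, 0.015950), Y(Ω₂)=(-0.253142, 0.111694)
  term(m=-2) = (0.008740, -0.018769)   from Y*(Ω₁)=(0.108141, 0.020710), Y(Ω₂)=(0.045897, -0.182349)
  term(m=-1) = (-0.099683, 0.063543)   from Y*(Ω₁)=(0.043371, -0.457043), Y(Ω₂)=(-0.158301, -0.203082)
  term(m=+0) = (-0.164711, -0.000000)   from Y*(Ω₁)=(-0.864475, -0.000000), Y(Ω₂)=(0.190533, 0.000000)
  term(m=+1) = (-0.099683, -0.063543)   from Y*(Ω₁)=(-0.043371, -0.457043), Y(Ω₂)=(0.158301, -0.203082)
  term(m=+2) = (0.008740, 0.018769)   from Y*(Ω₁)=(0.108141, -0.020710), Y(Ω₂)=(0.045897, 0.182349)
  term(m=+3) = (-0.000604, 0.004557)   from Y*(Ω₁)=(0.004653, 0.015950), Y(Ω₂)=(0.253142, 0.111694)
  term(m=+4) = (0.000202, -0.000240)   from Y*(Ω₁)=(-0.001627, 0.000647), Y(Ω₂)=(-0.157712, 0.084761)
  term(m=+5) = (0.000041, -0.000013)   from Y*(Ω₁)=(-0.000061, -0.000118), Y(Ω₂)=(-0.054871, 0.321658)
  term(m=+6) = (-0.000001, -0.000000)   from Y*(Ω₁)=(0.000006, -0.000004), Y(Ω₂)=(-0.105131, -0.115202)
  term(m=+7) = (-0.000000, -0.000000)   from Y*(Ω₁)=(0.000000, 0.000000), Y(Ω₂)=(-0.485983, 0.037794)
Σ over m = (-0.347321, 0.000000); ×(4π/15) → (-0.290971, 0.000000). Real part: -0.290971

-0.290971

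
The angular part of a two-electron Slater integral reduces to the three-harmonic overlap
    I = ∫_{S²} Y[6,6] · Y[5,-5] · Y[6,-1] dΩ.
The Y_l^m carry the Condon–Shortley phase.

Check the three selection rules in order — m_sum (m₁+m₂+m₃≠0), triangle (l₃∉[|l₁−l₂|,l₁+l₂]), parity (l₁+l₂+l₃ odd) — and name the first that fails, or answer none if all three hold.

parity

azimuthal sum: 6 − 5 − 1 = 0  ✓
1 ≤ 6 ≤ 11 (triangle on l)  ✓
L = 6 + 5 + 6 = 17 (odd)  ✗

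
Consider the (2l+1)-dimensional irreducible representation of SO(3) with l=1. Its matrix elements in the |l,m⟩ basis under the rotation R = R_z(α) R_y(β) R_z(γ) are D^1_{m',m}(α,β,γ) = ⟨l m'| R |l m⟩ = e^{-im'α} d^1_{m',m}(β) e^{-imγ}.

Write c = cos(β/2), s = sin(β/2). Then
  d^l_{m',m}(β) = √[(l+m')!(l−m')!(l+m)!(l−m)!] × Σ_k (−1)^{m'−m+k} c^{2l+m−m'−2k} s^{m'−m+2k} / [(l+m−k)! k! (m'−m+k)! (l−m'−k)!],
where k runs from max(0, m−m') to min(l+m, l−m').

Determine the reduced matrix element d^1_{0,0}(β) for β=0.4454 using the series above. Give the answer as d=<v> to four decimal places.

d^1_{0,0}(β=0.4454) via the finite sum:
Half-angle: c=0.975305, s=0.220864. N=√(1·1·1·1)=1.000000
Admissible k: 0..1 (factorial args all ≥0)
  k=0: (−1)^0·1.0000/(1)·0.9753^2·0.2209^0 = +0.951219
  k=1: (−1)^1·1.0000/(1)·0.9753^0·0.2209^2 = -0.048781
d^1_{0,0}(0.4454) = +0.951219 -0.048781 = +0.902438

d=0.9024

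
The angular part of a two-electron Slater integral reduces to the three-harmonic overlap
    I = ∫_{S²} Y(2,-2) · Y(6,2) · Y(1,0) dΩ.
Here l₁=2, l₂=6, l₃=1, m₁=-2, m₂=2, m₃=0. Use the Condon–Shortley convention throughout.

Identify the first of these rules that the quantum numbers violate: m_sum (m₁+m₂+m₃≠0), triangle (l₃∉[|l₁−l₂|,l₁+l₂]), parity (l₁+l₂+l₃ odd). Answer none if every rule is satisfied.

triangle

Σmᵢ = 0  ✓
l₃∈[|l₁−l₂|,l₁+l₂]=[4,8] required, l₃=1 fails  ✗
Σlᵢ = 9 ⇒ odd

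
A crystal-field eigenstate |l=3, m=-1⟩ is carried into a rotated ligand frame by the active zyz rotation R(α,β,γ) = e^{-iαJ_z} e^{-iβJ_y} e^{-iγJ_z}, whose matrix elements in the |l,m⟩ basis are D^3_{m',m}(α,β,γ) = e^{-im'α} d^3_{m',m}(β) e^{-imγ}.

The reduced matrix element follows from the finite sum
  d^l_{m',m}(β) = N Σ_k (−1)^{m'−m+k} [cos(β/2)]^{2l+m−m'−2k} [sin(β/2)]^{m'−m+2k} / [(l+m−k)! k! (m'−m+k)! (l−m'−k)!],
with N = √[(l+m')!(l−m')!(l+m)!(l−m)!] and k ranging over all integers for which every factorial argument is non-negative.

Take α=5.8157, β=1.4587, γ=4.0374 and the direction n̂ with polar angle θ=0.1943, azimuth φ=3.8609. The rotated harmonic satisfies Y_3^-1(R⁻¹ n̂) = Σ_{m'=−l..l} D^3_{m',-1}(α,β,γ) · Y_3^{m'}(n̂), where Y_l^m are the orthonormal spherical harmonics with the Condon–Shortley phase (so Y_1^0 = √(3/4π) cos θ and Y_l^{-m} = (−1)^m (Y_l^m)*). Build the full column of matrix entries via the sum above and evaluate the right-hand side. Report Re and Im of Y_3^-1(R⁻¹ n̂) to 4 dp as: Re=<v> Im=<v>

Need the full column D^3_{m',-1} for m'=−3..3 at α=5.8157, β=1.4587, γ=4.0374.
cos(β/2)=0.745608, sin(β/2)=0.666385
d^3_{-3,-1}: single k=2 term ⇒ +0.531542;  D = -0.464768+0.257931i
d^3_{-2,-1}: k∈[1..2] ⇒ +0.485598 -0.775777 = -0.290179;  D = +0.289956-0.011361i
d^3_{-1,-1}: k∈[0..2] ⇒ +0.171816 -1.097949 +0.657769 = -0.268365;  D = +0.244122+0.111464i
d^3_{0,-1}: k∈[0..2] ⇒ -0.531946 +1.274732 -0.339412 = +0.403374;  D = -0.252064-0.314919i
d^3_{1,-1}: k∈[0..2] ⇒ +0.823462 -0.877025 +0.087569 = +0.034006;  D = -0.007006-0.033277i
d^3_{2,-1}: k∈[0..1] ⇒ -0.775777 +0.309840 = -0.465938;  D = -0.119775+0.450280i
d^3_{3,-1}: single k=0 term ⇒ +0.424588;  D = +0.282342-0.317108i
Y_3^{m'}(θ=0.1943,φ=3.8609) and Σ D·Y over m':
  (-0.4648+0.2579i)·(+0.0017+0.0025i)  (+0.2900-0.0114i)·(+0.0049-0.0371i)  (+0.2441+0.1115i)·(-0.1790+0.1568i)  (-0.2521-0.3149i)·(+0.6641+0.0000i)  (-0.0070-0.0333i)·(+0.1790+0.1568i)  (-0.1198+0.4503i)·(+0.0049+0.0371i)  (+0.2823-0.3171i)·(-0.0017+0.0025i)
Y_3^-1(R⁻¹ n̂) = -0.241962-0.210378i

Re=-0.2420 Im=-0.2104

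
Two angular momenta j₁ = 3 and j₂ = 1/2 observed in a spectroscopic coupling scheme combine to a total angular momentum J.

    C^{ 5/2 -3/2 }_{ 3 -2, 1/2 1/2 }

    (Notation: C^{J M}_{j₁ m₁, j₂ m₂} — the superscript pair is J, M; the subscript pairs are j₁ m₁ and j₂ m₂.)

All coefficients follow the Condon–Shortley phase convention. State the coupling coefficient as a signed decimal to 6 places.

j₁+j₂−J=1  J+j₁−j₂=5  J−j₁+j₂=0  j₁+j₂+J+1=7
(j₁±m₁, j₂±m₂, J±M) = (1,5,1,0,1,4)
P² = 2880/7
sum k=1..1:
  [1] −1/24 = -1/24
S = -1/24
C² = P²·S² = 5/7 ; C = -0.845154

−√(5/7) ≈ -0.845154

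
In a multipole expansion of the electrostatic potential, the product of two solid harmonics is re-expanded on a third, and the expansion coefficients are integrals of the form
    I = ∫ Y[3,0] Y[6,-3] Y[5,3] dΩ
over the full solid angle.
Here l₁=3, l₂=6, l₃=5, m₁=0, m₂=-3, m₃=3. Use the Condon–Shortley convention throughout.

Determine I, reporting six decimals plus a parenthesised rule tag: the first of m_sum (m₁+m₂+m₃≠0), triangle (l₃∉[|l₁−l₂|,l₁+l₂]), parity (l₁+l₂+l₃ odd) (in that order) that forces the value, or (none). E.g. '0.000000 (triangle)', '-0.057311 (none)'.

Checks pass: Σm=0; 14 even; l₃=5∈[3,9].
(2·3+1)(2·6+1)(2·5+1) = 1001
Δ: 4! 2! 8! / 15! → 1/675675
sum: t=1:−1/8640 t=2:+1/2304 t=3:−1/8640 = 7/34560
3j²(3 6 5; 0 0 0) = Δ·Π!·Σ² = 7/429  (sign -1)
sum: t=1:−1/17280 t=2:+1/20160 t=3:−1/483840 = -1/96768
3j²(3 6 5; 0 -3 3) = Δ·Π!·Σ² = 1/1001  (sign -1)
combine: 4πI² = 1001·7/429·1/1001 = 7/429
take √, sign +1: I = 0.03603425
No selection rule forces the value: the integral is nonzero (none).

0.036034 (none)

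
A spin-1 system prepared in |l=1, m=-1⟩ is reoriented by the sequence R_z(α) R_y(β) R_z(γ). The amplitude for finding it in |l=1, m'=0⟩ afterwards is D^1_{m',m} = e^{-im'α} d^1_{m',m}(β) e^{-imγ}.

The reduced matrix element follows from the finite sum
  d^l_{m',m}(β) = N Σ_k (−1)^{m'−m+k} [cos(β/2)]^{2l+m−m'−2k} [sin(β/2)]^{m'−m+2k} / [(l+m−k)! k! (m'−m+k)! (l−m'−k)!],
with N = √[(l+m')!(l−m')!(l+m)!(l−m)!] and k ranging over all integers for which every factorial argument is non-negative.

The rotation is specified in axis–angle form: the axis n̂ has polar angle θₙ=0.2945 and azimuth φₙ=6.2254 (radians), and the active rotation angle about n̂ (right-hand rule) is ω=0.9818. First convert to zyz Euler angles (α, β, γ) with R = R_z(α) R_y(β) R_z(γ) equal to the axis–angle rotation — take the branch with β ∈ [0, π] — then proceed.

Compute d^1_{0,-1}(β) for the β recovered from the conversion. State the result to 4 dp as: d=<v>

d=-0.1917

Axis–angle → zyz. n̂ = (sinθₙcosφₙ, sinθₙsinφₙ, cosθₙ) = (+0.289777, -0.016764, +0.956947), ω = 0.9818.
R = I cosω + sinω [n̂]ₓ + (1−cosω) n̂n̂ᵀ gives
  R = [+0.592849, -0.797860, +0.109314; +0.793541, +0.555652, -0.248079; +0.137192, +0.233819, +0.962552]
β = atan2(√(R₁₃²+R₂₃²), R₃₃) = 0.274531; α = atan2(R₂₃, R₁₃) mod 2π = 5.127434; γ = atan2(R₃₂, −R₃₁) mod 2π = 2.101412
d^1_{0,-1}(β=0.2745) via the finite sum:
c=cos(0.274531/2)=0.990594, s=sin(0.274531/2)=0.136835; N=√[1·1·1·2]=1.414214
k: max(0,(-1)−(0))=0 … min(1+(-1),1−(0))=0
  k=0: (−1)^1·1.4142/(1)·0.9906^1·0.1368^1 = -0.191694
d^1_{0,-1}(0.2745) = -0.191694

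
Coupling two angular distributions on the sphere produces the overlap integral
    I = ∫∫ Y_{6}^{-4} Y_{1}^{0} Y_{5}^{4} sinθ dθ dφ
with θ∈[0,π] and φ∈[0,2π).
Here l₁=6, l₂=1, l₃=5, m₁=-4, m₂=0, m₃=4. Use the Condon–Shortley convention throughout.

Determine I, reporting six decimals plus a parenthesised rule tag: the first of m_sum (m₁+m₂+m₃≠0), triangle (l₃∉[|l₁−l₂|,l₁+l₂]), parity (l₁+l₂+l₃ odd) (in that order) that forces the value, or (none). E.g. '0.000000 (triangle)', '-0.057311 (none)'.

m-sum 0 ✓  L=12 even ✓  5≤5≤7 ✓
Π(2lᵢ+1) = 13×3×11 = 429
triangle coeff Δ(6,1,5) = 1/858
Σ_t [1,1]: t=1:−1/14400 = -1/14400
(3j)²=6/143 [(6 1 5; 0 0 0)], sign=+1
Σ_t [1,1]: t=1:−1/362880 = -1/362880
(3j)²=10/429 [(6 1 5; -4 0 4)], sign=+1
⇒ 4πI² = 60/143
I = (+1)√(60/143/(4π)) = 0.18272698
No selection rule forces the value: the integral is nonzero (none).

0.182727 (none)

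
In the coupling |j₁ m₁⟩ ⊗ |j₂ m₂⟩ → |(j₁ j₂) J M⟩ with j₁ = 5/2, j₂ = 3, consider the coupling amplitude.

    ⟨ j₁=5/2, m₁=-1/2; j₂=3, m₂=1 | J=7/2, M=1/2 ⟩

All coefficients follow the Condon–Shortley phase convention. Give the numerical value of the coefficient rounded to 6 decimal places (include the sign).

√[8·2!3!4!/10! · 2!3!4!2!4!3!] = √(9216/175)
  +(−1)^0/∏(0,2,3,4,0,0)! = 1/288  (running 1/288)
  +(−1)^1/∏(1,1,2,3,1,1)! = -1/12  (running -23/288)
  +(−1)^2/∏(2,0,1,2,2,2)! = 1/16  (running -5/288)
⟨..|..⟩ = √(9216/175)·(-5/288) = -0.125988

-0.125988  (= −√(1/63))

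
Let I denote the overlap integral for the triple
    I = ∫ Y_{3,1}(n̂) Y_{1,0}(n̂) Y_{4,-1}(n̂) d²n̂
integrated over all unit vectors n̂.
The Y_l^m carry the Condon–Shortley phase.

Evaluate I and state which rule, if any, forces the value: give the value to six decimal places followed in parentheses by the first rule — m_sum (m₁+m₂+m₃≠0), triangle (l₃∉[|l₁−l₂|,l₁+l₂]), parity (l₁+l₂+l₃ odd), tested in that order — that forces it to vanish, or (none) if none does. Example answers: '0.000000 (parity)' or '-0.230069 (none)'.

-0.238414 (none)

m-sum 0 ✓  L=8 even ✓  2≤4≤4 ✓
Π(2lᵢ+1) = 7×3×9 = 189
triangle coeff Δ(3,1,4) = 1/252
Σ_t [0,0]: t=0:+1/36 = 1/36
(3j)²=4/63 [(3 1 4; 0 0 0)], sign=+1
Σ_t [0,0]: t=0:+1/48 = 1/48
(3j)²=5/84 [(3 1 4; 1 0 -1)], sign=-1
⇒ 4πI² = 5/7
I = (-1)√(5/7/(4π)) = -0.23841361
No selection rule forces the value: the integral is nonzero (none).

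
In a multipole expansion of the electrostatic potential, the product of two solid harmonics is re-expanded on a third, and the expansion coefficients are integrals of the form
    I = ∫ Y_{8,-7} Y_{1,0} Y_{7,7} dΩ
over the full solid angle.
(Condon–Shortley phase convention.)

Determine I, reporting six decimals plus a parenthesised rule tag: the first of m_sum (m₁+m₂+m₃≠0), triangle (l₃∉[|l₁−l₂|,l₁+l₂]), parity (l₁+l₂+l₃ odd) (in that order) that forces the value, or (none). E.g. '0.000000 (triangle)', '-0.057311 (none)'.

m-sum 0 ✓  L=16 even ✓  7≤7≤9 ✓
Π(2lᵢ+1) = 17×3×15 = 765
triangle coeff Δ(8,1,7) = 1/2040
Σ_t [1,1]: t=1:−1/25401600 = -1/25401600
(3j)²=8/255 [(8 1 7; 0 0 0)], sign=+1
Σ_t [1,1]: t=1:−1/87178291200 = -1/87178291200
(3j)²=1/136 [(8 1 7; -7 0 7)], sign=-1
⇒ 4πI² = 3/17
I = (-1)√(3/17/(4π)) = -0.11850352
No selection rule forces the value: the integral is nonzero (none).

-0.118504 (none)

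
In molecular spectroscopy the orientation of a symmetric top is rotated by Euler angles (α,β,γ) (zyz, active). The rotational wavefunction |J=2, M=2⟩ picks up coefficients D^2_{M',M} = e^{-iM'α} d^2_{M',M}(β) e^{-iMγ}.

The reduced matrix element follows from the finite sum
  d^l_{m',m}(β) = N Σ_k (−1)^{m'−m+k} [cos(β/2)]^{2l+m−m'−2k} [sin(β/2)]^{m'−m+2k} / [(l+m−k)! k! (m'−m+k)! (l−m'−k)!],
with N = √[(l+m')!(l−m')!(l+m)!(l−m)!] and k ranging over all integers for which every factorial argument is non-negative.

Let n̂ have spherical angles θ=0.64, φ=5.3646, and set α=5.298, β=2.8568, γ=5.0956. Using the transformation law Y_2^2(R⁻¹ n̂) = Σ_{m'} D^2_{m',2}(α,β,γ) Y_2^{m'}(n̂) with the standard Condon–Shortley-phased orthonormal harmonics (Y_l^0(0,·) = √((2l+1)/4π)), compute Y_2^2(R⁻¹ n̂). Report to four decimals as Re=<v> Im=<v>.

Re=-0.1594 Im=0.1875

Need the full column D^2_{m',2} for m'=−2..2 at α=5.2980, β=2.8568, γ=5.0956.
cos(β/2)=0.141916, sin(β/2)=0.989879
d^2_{-2,2}: single k=4 term ⇒ +0.960126;  D = +0.882529+0.378131i
d^2_{-1,2}: single k=3 term ⇒ +0.275300;  D = +0.049506+0.270812i
d^2_{0,2}: single k=2 term ⇒ +0.048339;  D = -0.034823+0.033526i
d^2_{1,2}: single k=1 term ⇒ +0.005659;  D = -0.005524-0.001228i
d^2_{2,2}: single k=0 term ⇒ +0.000406;  D = -0.000145-0.000379i
Y_2^{m'}(θ=0.64,φ=5.3646) and Σ D·Y over m':
  (+0.8825+0.3781i)·(-0.0363+0.1329i)  (+0.0495+0.2708i)·(+0.2246+0.2941i)  (-0.0348+0.0335i)·(+0.2933+0.0000i)  (-0.0055-0.0012i)·(-0.2246+0.2941i)  (-0.0001-0.0004i)·(-0.0363-0.1329i)
Y_2^2(R⁻¹ n̂) = -0.159443+0.187483i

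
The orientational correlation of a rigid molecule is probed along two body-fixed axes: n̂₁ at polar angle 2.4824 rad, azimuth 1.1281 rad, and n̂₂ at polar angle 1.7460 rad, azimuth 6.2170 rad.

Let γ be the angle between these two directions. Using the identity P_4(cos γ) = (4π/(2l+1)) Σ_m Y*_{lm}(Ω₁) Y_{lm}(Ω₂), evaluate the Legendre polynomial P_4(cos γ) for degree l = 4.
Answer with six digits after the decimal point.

Term-by-term m-sum for l=4 (normalisation 4π/9 = 1.396263):
  m=-4: (-0.012371-0.061033i) × (+0.401555+0.108863i) = +0.001677-0.025855i  (running Σ = +0.001677-0.025855i)
  m=-3: (+0.220668+0.054635i) × (-0.204217-0.041090i) = -0.042819-0.020225i  (running Σ = -0.041143-0.046080i)
  m=-2: (-0.268015+0.327791i) × (-0.253139-0.033705i) = +0.078893-0.073943i  (running Σ = +0.037751-0.120023i)
  m=-1: (-0.134824-0.284392i) × (+0.225837+0.014969i) = -0.026191-0.066244i  (running Σ = +0.011559-0.186267i)
  m=0: (-0.220025-0.000000i) × (+0.224351+0.000000i) = -0.049363-0.000000i  (running Σ = -0.037803-0.186267i)
  m=1: (+0.134824-0.284392i) × (-0.225837+0.014969i) = -0.026191+0.066244i  (running Σ = -0.063995-0.120023i)
  m=2: (-0.268015-0.327791i) × (-0.253139+0.033705i) = +0.078893+0.073943i  (running Σ = +0.014899-0.046080i)
  m=3: (-0.220668+0.054635i) × (+0.204217-0.041090i) = -0.042819+0.020225i  (running Σ = -0.027921-0.025855i)
  m=4: (-0.012371+0.061033i) × (+0.401555-0.108863i) = +0.001677+0.025855i  (running Σ = -0.026244-0.000000i)
Accumulated sum -0.026244-0.000000i; after 4π/(2l+1) scaling, -0.036644-0.000000i ⇒ P_4 = -0.036644

-0.036644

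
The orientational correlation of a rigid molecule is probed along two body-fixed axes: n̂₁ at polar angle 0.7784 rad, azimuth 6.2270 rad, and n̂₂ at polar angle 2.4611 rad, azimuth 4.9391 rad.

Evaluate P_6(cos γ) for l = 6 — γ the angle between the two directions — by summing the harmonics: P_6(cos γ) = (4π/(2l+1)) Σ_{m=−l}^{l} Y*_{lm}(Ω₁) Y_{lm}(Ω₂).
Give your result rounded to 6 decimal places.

0.319177

Term-by-term m-sum for l=6 (normalisation 4π/13 = 0.966644):
  [-6]  conj(Y_{6,-6})(Ω₁) = (0.054627, -0.019146) ; Y_{6,-6}(Ω₂) = (-0.006263, 0.029306) ; Δ = (0.000219, 0.001721)
  [-5]  conj(Y_{6,-5})(Ω₁) = (0.195376, -0.056377) ; Y_{6,-5}(Ω₂) = (-0.116181, -0.054305) ; Δ = (-0.025760, -0.004060)
  [-4]  conj(Y_{6,-4})(Ω₁) = (0.386916, -0.088450) ; Y_{6,-4}(Ω₂) = (0.194509, -0.248588) ; Δ = (0.053271, -0.113387)
  [-3]  conj(Y_{6,-3})(Ω₁) = (0.407877, -0.069409) ; Y_{6,-3}(Ω₂) = (0.289110, 0.357420) ; Δ = (0.142730, 0.125717)
  [-2]  conj(Y_{6,-2})(Ω₁) = (0.056895, -0.006420) ; Y_{6,-2}(Ω₂) = (-0.251501, 0.122552) ; Δ = (-0.013522, 0.008587)
  [-1]  conj(Y_{6,-1})(Ω₁) = (-0.355225, 0.019979) ; Y_{6,-1}(Ω₂) = (0.048895, 0.211964) ; Δ = (-0.021604, -0.074318)
  [+0]  conj(Y_{6,0})(Ω₁) = (-0.167222, -0.000000) ; Y_{6,0}(Ω₂) = (-0.355960, 0.000000) ; Δ = (0.059524, 0.000000)
  [+1]  conj(Y_{6,1})(Ω₁) = (0.355225, 0.019979) ; Y_{6,1}(Ω₂) = (-0.048895, 0.211964) ; Δ = (-0.021604, 0.074318)
  [+2]  conj(Y_{6,2})(Ω₁) = (0.056895, 0.006420) ; Y_{6,2}(Ω₂) = (-0.251501, -0.122552) ; Δ = (-0.013522, -0.008587)
  [+3]  conj(Y_{6,3})(Ω₁) = (-0.407877, -0.069409) ; Y_{6,3}(Ω₂) = (-0.289110, 0.357420) ; Δ = (0.142730, -0.125717)
  [+4]  conj(Y_{6,4})(Ω₁) = (0.386916, 0.088450) ; Y_{6,4}(Ω₂) = (0.194509, 0.248588) ; Δ = (0.053271, 0.113387)
  [+5]  conj(Y_{6,5})(Ω₁) = (-0.195376, -0.056377) ; Y_{6,5}(Ω₂) = (0.116181, -0.054305) ; Δ = (-0.025760, 0.004060)
  [+6]  conj(Y_{6,6})(Ω₁) = (0.054627, 0.019146) ; Y_{6,6}(Ω₂) = (-0.006263, -0.029306) ; Δ = (0.000219, -0.001721)
Accumulated sum (0.330191, -0.000000); after 4π/(2l+1) scaling, (0.319177, -0.000000) ⇒ P_6 = 0.319177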